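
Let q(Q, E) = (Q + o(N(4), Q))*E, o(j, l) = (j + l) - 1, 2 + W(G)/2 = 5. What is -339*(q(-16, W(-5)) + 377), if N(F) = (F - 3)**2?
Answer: -62715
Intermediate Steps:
W(G) = 6 (W(G) = -4 + 2*5 = -4 + 10 = 6)
N(F) = (-3 + F)**2
o(j, l) = -1 + j + l
q(Q, E) = 2*E*Q (q(Q, E) = (Q + (-1 + (-3 + 4)**2 + Q))*E = (Q + (-1 + 1**2 + Q))*E = (Q + (-1 + 1 + Q))*E = (Q + Q)*E = (2*Q)*E = 2*E*Q)
-339*(q(-16, W(-5)) + 377) = -339*(2*6*(-16) + 377) = -339*(-192 + 377) = -339*185 = -62715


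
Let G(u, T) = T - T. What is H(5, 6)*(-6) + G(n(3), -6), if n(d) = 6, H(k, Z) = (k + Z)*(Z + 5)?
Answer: -726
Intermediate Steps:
H(k, Z) = (5 + Z)*(Z + k) (H(k, Z) = (Z + k)*(5 + Z) = (5 + Z)*(Z + k))
G(u, T) = 0
H(5, 6)*(-6) + G(n(3), -6) = (6² + 5*6 + 5*5 + 6*5)*(-6) + 0 = (36 + 30 + 25 + 30)*(-6) + 0 = 121*(-6) + 0 = -726 + 0 = -726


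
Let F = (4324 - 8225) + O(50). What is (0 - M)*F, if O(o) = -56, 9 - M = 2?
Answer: 27699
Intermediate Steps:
M = 7 (M = 9 - 1*2 = 9 - 2 = 7)
F = -3957 (F = (4324 - 8225) - 56 = -3901 - 56 = -3957)
(0 - M)*F = (0 - 1*7)*(-3957) = (0 - 7)*(-3957) = -7*(-3957) = 27699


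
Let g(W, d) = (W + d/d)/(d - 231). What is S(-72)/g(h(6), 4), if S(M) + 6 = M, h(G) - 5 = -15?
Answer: -5902/3 ≈ -1967.3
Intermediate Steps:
h(G) = -10 (h(G) = 5 - 15 = -10)
S(M) = -6 + M
g(W, d) = (1 + W)/(-231 + d) (g(W, d) = (W + 1)/(-231 + d) = (1 + W)/(-231 + d))
S(-72)/g(h(6), 4) = (-6 - 72)/(((1 - 10)/(-231 + 4))) = -78/(-9/(-227)) = -78/((-1/227*(-9))) = -78/9/227 = -78*227/9 = -5902/3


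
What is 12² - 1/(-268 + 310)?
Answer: 6047/42 ≈ 143.98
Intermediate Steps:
12² - 1/(-268 + 310) = 144 - 1/42 = 6047/42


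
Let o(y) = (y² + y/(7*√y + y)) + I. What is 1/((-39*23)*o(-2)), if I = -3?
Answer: -53/51129 + 7*I*√2/51129 ≈ -0.0010366 + 0.00019362*I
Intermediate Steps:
o(y) = -3 + y² + y/(y + 7*√y) (o(y) = (y² + y/(7*√y + y)) - 3 = (y² + y/(y + 7*√y)) - 3 = -3 + y² + y/(y + 7*√y))
1/((-39*23)*o(-2)) = 1/((-39*23)*(((-2)³ - 21*I*√2 - 2*(-2) + 7*(-2)^(5/2))/(-2 + 7*√(-2)))) = 1/(-897*(-8 - 21*I*√2 + 4 + 7*(4*I*√2))/(-2 + 7*(I*√2))) = 1/(-897*(-8 - 21*I*√2 + 4 + 28*I*√2)/(-2 + 7*I*√2)) = 1/(-897*(-4 + 7*I*√2)/(-2 + 7*I*√2)) = -(-2 + 7*I*√2)/(897*(-4 + 7*I*√2))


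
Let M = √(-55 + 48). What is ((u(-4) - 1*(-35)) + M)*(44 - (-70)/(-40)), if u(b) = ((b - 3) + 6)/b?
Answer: 23829/16 + 169*I*√7/4 ≈ 1489.3 + 111.78*I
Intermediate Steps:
u(b) = (3 + b)/b (u(b) = ((-3 + b) + 6)/b = (3 + b)/b)
M = I*√7 (M = √(-7) = I*√7 ≈ 2.6458*I)
((u(-4) - 1*(-35)) + M)*(44 - (-70)/(-40)) = (((3 - 4)/(-4) - 1*(-35)) + I*√7)*(44 - (-70)/(-40)) = ((-¼*(-1) + 35) + I*√7)*(44 - (-70)*(-1)/40) = ((¼ + 35) + I*√7)*(44 - 1*7/4) = (141/4 + I*√7)*(44 - 7/4) = (141/4 + I*√7)*(169/4) = 23829/16 + 169*I*√7/4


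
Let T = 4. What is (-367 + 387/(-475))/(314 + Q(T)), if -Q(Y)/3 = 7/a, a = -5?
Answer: -174712/151145 ≈ -1.1559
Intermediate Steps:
Q(Y) = 21/5 (Q(Y) = -21/(-5) = -21*(-1)/5 = -3*(-7/5) = 21/5)
(-367 + 387/(-475))/(314 + Q(T)) = (-367 + 387/(-475))/(314 + 21/5) = (-367 + 387*(-1/475))/(1591/5) = (-367 - 387/475)*(5/1591) = -174712/475*5/1591 = -174712/151145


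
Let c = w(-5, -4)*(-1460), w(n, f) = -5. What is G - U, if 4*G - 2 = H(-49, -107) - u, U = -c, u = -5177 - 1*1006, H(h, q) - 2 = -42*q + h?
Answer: 9958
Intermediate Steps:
H(h, q) = 2 + h - 42*q (H(h, q) = 2 + (-42*q + h) = 2 + (h - 42*q) = 2 + h - 42*q)
u = -6183 (u = -5177 - 1006 = -6183)
c = 7300 (c = -5*(-1460) = 7300)
U = -7300 (U = -1*7300 = -7300)
G = 2658 (G = 1/2 + ((2 - 49 - 42*(-107)) - 1*(-6183))/4 = 1/2 + ((2 - 49 + 4494) + 6183)/4 = 1/2 + (4447 + 6183)/4 = 1/2 + (1/4)*10630 = 1/2 + 5315/2 = 2658)
G - U = 2658 - 1*(-7300) = 2658 + 7300 = 9958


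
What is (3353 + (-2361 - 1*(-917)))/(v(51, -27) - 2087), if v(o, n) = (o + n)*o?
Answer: -1909/863 ≈ -2.2121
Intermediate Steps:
v(o, n) = o*(n + o) (v(o, n) = (n + o)*o = o*(n + o))
(3353 + (-2361 - 1*(-917)))/(v(51, -27) - 2087) = (3353 + (-2361 - 1*(-917)))/(51*(-27 + 51) - 2087) = (3353 + (-2361 + 917))/(51*24 - 2087) = (3353 - 1444)/(1224 - 2087) = 1909/(-863) = 1909*(-1/863) = -1909/863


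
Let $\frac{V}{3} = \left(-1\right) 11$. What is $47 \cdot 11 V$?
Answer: $-17061$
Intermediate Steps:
$V = -33$ ($V = 3 \left(\left(-1\right) 11\right) = 3 \left(-11\right) = -33$)
$47 \cdot 11 V = 47 \cdot 11 \left(-33\right) = 517 \left(-33\right) = -17061$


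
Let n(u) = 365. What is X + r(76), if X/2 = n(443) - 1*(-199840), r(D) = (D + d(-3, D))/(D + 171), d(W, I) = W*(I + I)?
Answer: 5205310/13 ≈ 4.0041e+5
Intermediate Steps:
d(W, I) = 2*I*W (d(W, I) = W*(2*I) = 2*I*W)
r(D) = -5*D/(171 + D) (r(D) = (D + 2*D*(-3))/(D + 171) = (D - 6*D)/(171 + D) = (-5*D)/(171 + D) = -5*D/(171 + D))
X = 400410 (X = 2*(365 - 1*(-199840)) = 2*(365 + 199840) = 2*200205 = 400410)
X + r(76) = 400410 - 5*76/(171 + 76) = 400410 - 5*76/247 = 400410 - 5*76*1/247 = 400410 - 20/13 = 5205310/13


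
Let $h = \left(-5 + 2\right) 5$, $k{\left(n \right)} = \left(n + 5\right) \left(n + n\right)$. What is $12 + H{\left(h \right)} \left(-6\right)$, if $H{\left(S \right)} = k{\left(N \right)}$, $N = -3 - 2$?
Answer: $12$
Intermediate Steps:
$N = -5$
$k{\left(n \right)} = 2 n \left(5 + n\right)$ ($k{\left(n \right)} = \left(5 + n\right) 2 n = 2 n \left(5 + n\right)$)
$h = -15$ ($h = \left(-3\right) 5 = -15$)
$H{\left(S \right)} = 0$ ($H{\left(S \right)} = 2 \left(-5\right) \left(5 - 5\right) = 2 \left(-5\right) 0 = 0$)
$12 + H{\left(h \right)} \left(-6\right) = 12 + 0 \left(-6\right) = 12 + 0 = 12$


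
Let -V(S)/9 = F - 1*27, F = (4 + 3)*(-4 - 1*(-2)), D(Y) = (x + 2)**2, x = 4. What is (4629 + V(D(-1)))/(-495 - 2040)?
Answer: -1666/845 ≈ -1.9716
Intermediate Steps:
D(Y) = 36 (D(Y) = (4 + 2)**2 = 6**2 = 36)
F = -14 (F = 7*(-4 + 2) = 7*(-2) = -14)
V(S) = 369 (V(S) = -9*(-14 - 1*27) = -9*(-14 - 27) = -9*(-41) = 369)
(4629 + V(D(-1)))/(-495 - 2040) = (4629 + 369)/(-495 - 2040) = 4998/(-2535) = 4998*(-1/2535) = -1666/845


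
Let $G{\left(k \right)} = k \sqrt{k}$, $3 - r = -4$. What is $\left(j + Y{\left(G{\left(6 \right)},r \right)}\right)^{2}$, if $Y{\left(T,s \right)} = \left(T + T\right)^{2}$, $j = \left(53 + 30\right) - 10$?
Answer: $877969$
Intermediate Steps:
$r = 7$ ($r = 3 - -4 = 3 + 4 = 7$)
$G{\left(k \right)} = k^{\frac{3}{2}}$
$j = 73$ ($j = 83 - 10 = 73$)
$Y{\left(T,s \right)} = 4 T^{2}$ ($Y{\left(T,s \right)} = \left(2 T\right)^{2} = 4 T^{2}$)
$\left(j + Y{\left(G{\left(6 \right)},r \right)}\right)^{2} = \left(73 + 4 \left(6^{\frac{3}{2}}\right)^{2}\right)^{2} = \left(73 + 4 \left(6 \sqrt{6}\right)^{2}\right)^{2} = \left(73 + 4 \cdot 216\right)^{2} = \left(73 + 864\right)^{2} = 937^{2} = 877969$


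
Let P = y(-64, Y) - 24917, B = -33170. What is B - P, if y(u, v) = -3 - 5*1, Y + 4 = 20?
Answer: -8245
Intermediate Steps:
Y = 16 (Y = -4 + 20 = 16)
y(u, v) = -8 (y(u, v) = -3 - 5 = -8)
P = -24925 (P = -8 - 24917 = -24925)
B - P = -33170 - 1*(-24925) = -33170 + 24925 = -8245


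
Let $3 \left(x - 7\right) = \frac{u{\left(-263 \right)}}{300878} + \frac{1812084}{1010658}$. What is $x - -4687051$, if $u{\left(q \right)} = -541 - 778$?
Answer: $\frac{712631538831359971}{152042378862} \approx 4.6871 \cdot 10^{6}$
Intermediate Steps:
$u{\left(q \right)} = -1319$
$x = \frac{1154943844009}{152042378862}$ ($x = 7 + \frac{- \frac{1319}{300878} + \frac{1812084}{1010658}}{3} = 7 + \frac{\left(-1319\right) \frac{1}{300878} + 1812084 \cdot \frac{1}{1010658}}{3} = 7 + \frac{- \frac{1319}{300878} + \frac{302014}{168443}}{3} = 7 + \frac{1}{3} \cdot \frac{90647191975}{50680792954} = 7 + \frac{90647191975}{152042378862} = \frac{1154943844009}{152042378862} \approx 7.5962$)
$x - -4687051 = \frac{1154943844009}{152042378862} - -4687051 = \frac{1154943844009}{152042378862} + 4687051 = \frac{712631538831359971}{152042378862}$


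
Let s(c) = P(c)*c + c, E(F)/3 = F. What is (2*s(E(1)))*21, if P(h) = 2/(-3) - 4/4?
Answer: -84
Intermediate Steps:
E(F) = 3*F
P(h) = -5/3 (P(h) = 2*(-⅓) - 4*¼ = -⅔ - 1 = -5/3)
s(c) = -2*c/3 (s(c) = -5*c/3 + c = -2*c/3)
(2*s(E(1)))*21 = (2*(-2))*21 = -4*21 = -84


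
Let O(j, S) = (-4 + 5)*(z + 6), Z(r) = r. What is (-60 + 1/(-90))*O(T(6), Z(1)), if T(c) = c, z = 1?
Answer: -37807/90 ≈ -420.08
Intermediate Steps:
O(j, S) = 7 (O(j, S) = (-4 + 5)*(1 + 6) = 1*7 = 7)
(-60 + 1/(-90))*O(T(6), Z(1)) = (-60 + 1/(-90))*7 = (-60 - 1/90)*7 = -5401/90*7 = -37807/90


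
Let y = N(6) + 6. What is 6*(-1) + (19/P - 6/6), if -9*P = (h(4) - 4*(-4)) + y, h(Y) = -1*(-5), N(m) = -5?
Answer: -325/22 ≈ -14.773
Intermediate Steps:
y = 1 (y = -5 + 6 = 1)
h(Y) = 5
P = -22/9 (P = -((5 - 4*(-4)) + 1)/9 = -((5 + 16) + 1)/9 = -(21 + 1)/9 = -⅑*22 = -22/9 ≈ -2.4444)
6*(-1) + (19/P - 6/6) = 6*(-1) + (19/(-22/9) - 6/6) = -6 + (19*(-9/22) - 6*⅙) = -6 + (-171/22 - 1) = -6 - 193/22 = -325/22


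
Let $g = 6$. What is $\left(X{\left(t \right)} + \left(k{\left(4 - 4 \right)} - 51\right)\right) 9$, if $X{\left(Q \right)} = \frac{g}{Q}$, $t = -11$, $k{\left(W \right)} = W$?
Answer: $- \frac{5103}{11} \approx -463.91$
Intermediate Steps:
$X{\left(Q \right)} = \frac{6}{Q}$
$\left(X{\left(t \right)} + \left(k{\left(4 - 4 \right)} - 51\right)\right) 9 = \left(\frac{6}{-11} + \left(\left(4 - 4\right) - 51\right)\right) 9 = \left(6 \left(- \frac{1}{11}\right) + \left(\left(4 - 4\right) - 51\right)\right) 9 = \left(- \frac{6}{11} + \left(0 - 51\right)\right) 9 = \left(- \frac{6}{11} - 51\right) 9 = \left(- \frac{567}{11}\right) 9 = - \frac{5103}{11}$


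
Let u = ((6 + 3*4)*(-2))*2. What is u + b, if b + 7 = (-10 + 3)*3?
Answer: -100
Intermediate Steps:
b = -28 (b = -7 + (-10 + 3)*3 = -7 - 7*3 = -7 - 21 = -28)
u = -72 (u = ((6 + 12)*(-2))*2 = (18*(-2))*2 = -36*2 = -72)
u + b = -72 - 28 = -100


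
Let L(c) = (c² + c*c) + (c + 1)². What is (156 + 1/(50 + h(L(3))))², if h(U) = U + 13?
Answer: 229007689/9409 ≈ 24339.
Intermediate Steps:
L(c) = (1 + c)² + 2*c² (L(c) = (c² + c²) + (1 + c)² = 2*c² + (1 + c)² = (1 + c)² + 2*c²)
h(U) = 13 + U
(156 + 1/(50 + h(L(3))))² = (156 + 1/(50 + (13 + ((1 + 3)² + 2*3²))))² = (156 + 1/(50 + (13 + (4² + 2*9))))² = (156 + 1/(50 + (13 + (16 + 18))))² = (156 + 1/(50 + (13 + 34)))² = (156 + 1/(50 + 47))² = (156 + 1/97)² = (15133/97)² = 229007689/9409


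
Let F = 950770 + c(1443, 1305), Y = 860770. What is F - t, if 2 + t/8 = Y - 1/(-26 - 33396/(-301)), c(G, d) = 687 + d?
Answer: -75858287666/12785 ≈ -5.9334e+6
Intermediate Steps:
F = 952762 (F = 950770 + (687 + 1305) = 950770 + 1992 = 952762)
t = 88039349836/12785 (t = -16 + 8*(860770 - 1/(-26 - 33396/(-301))) = -16 + 8*(860770 - 1/(-26 - 33396*(-1)/301)) = -16 + 8*(860770 - 1/(-26 - 363*(-92/301))) = -16 + 8*(860770 - 1/(-26 + 33396/301)) = -16 + 8*(860770 - 1/25570/301) = -16 + 8*(860770 - 1*301/25570) = -16 + 8*(860770 - 301/25570) = -16 + 8*(22009888599/25570) = -16 + 88039554396/12785 = 88039349836/12785 ≈ 6.8861e+6)
F - t = 952762 - 1*88039349836/12785 = 952762 - 88039349836/12785 = -75858287666/12785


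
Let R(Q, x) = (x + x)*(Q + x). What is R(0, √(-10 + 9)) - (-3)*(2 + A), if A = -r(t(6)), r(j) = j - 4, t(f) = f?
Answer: -2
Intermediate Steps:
R(Q, x) = 2*x*(Q + x) (R(Q, x) = (2*x)*(Q + x) = 2*x*(Q + x))
r(j) = -4 + j
A = -2 (A = -(-4 + 6) = -1*2 = -2)
R(0, √(-10 + 9)) - (-3)*(2 + A) = 2*√(-10 + 9)*(0 + √(-10 + 9)) - (-3)*(2 - 2) = 2*√(-1)*(0 + √(-1)) - (-3)*0 = 2*I*(0 + I) - 1*0 = 2*I*I + 0 = -2 + 0 = -2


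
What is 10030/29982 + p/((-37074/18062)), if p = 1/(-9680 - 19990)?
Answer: 919449741857/2748313971630 ≈ 0.33455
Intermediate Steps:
p = -1/29670 (p = 1/(-29670) = -1/29670 ≈ -3.3704e-5)
10030/29982 + p/((-37074/18062)) = 10030/29982 - 1/(29670*((-37074/18062))) = 10030*(1/29982) - 1/(29670*((-37074*1/18062))) = 5015/14991 - 1/(29670*(-18537/9031)) = 5015/14991 - 1/29670*(-9031/18537) = 5015/14991 + 9031/549992790 = 919449741857/2748313971630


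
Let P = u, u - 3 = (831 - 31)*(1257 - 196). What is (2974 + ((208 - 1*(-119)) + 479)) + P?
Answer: 852583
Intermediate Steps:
u = 848803 (u = 3 + (831 - 31)*(1257 - 196) = 3 + 800*1061 = 3 + 848800 = 848803)
P = 848803
(2974 + ((208 - 1*(-119)) + 479)) + P = (2974 + ((208 - 1*(-119)) + 479)) + 848803 = (2974 + ((208 + 119) + 479)) + 848803 = (2974 + (327 + 479)) + 848803 = (2974 + 806) + 848803 = 3780 + 848803 = 852583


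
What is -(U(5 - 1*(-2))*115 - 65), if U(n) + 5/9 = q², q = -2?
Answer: -2980/9 ≈ -331.11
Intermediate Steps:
U(n) = 31/9 (U(n) = -5/9 + (-2)² = -5/9 + 4 = 31/9)
-(U(5 - 1*(-2))*115 - 65) = -((31/9)*115 - 65) = -(3565/9 - 65) = -1*2980/9 = -2980/9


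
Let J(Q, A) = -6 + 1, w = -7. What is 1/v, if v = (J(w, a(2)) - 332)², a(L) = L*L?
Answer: 1/113569 ≈ 8.8052e-6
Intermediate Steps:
a(L) = L²
J(Q, A) = -5
v = 113569 (v = (-5 - 332)² = (-337)² = 113569)
1/v = 1/113569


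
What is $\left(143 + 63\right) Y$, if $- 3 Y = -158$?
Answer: $\frac{32548}{3} \approx 10849.0$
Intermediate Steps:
$Y = \frac{158}{3}$ ($Y = \left(- \frac{1}{3}\right) \left(-158\right) = \frac{158}{3} \approx 52.667$)
$\left(143 + 63\right) Y = \left(143 + 63\right) \frac{158}{3} = 206 \cdot \frac{158}{3} = \frac{32548}{3}$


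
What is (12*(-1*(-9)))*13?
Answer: 1404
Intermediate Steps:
(12*(-1*(-9)))*13 = (12*9)*13 = 108*13 = 1404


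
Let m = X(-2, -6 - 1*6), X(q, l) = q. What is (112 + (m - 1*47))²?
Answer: 3969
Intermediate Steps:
m = -2
(112 + (m - 1*47))² = (112 + (-2 - 1*47))² = (112 + (-2 - 47))² = (112 - 49)² = 63² = 3969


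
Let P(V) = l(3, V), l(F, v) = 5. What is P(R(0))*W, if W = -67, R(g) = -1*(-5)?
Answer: -335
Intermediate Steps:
R(g) = 5
P(V) = 5
P(R(0))*W = 5*(-67) = -335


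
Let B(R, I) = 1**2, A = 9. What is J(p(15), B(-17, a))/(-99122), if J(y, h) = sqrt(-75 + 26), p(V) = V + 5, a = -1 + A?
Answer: -7*I/99122 ≈ -7.062e-5*I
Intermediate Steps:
a = 8 (a = -1 + 9 = 8)
p(V) = 5 + V
B(R, I) = 1
J(y, h) = 7*I (J(y, h) = sqrt(-49) = 7*I)
J(p(15), B(-17, a))/(-99122) = (7*I)/(-99122) = (7*I)*(-1/99122) = -7*I/99122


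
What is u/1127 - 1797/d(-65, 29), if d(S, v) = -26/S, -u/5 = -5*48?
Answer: -10123695/2254 ≈ -4491.4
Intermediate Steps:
u = 1200 (u = -(-25)*48 = -5*(-240) = 1200)
u/1127 - 1797/d(-65, 29) = 1200/1127 - 1797/((-26/(-65))) = 1200*(1/1127) - 1797/((-26*(-1/65))) = 1200/1127 - 1797/⅖ = 1200/1127 - 1797*5/2 = 1200/1127 - 8985/2 = -10123695/2254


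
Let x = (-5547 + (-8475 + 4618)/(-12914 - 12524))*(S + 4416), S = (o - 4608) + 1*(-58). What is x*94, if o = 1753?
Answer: -1423928085327/1817 ≈ -7.8367e+8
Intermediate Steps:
S = -2913 (S = (1753 - 4608) + 1*(-58) = -2855 - 58 = -2913)
x = -30296342241/3634 (x = (-5547 + (-8475 + 4618)/(-12914 - 12524))*(-2913 + 4416) = (-5547 - 3857/(-25438))*1503 = (-5547 - 3857*(-1/25438))*1503 = (-5547 + 551/3634)*1503 = -20157247/3634*1503 = -30296342241/3634 ≈ -8.3369e+6)
x*94 = -30296342241/3634*94 = -1423928085327/1817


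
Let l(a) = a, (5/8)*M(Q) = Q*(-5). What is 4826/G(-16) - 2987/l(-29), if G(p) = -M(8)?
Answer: 5709/32 ≈ 178.41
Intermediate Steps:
M(Q) = -8*Q (M(Q) = 8*(Q*(-5))/5 = 8*(-5*Q)/5 = -8*Q)
G(p) = 64 (G(p) = -(-8)*8 = -1*(-64) = 64)
4826/G(-16) - 2987/l(-29) = 4826/64 - 2987/(-29) = 4826*(1/64) - 2987*(-1/29) = 2413/32 + 103 = 5709/32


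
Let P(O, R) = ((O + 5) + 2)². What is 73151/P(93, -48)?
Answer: 73151/10000 ≈ 7.3151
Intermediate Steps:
P(O, R) = (7 + O)² (P(O, R) = ((5 + O) + 2)² = (7 + O)²)
73151/P(93, -48) = 73151/((7 + 93)²) = 73151/(100²) = 73151/10000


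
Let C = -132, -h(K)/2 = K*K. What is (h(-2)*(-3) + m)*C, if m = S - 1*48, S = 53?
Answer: -3828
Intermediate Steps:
h(K) = -2*K² (h(K) = -2*K*K = -2*K²)
m = 5 (m = 53 - 1*48 = 53 - 48 = 5)
(h(-2)*(-3) + m)*C = (-2*(-2)²*(-3) + 5)*(-132) = (-2*4*(-3) + 5)*(-132) = (-8*(-3) + 5)*(-132) = (24 + 5)*(-132) = 29*(-132) = -3828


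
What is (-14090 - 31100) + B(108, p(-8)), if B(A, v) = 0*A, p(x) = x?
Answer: -45190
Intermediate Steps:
B(A, v) = 0
(-14090 - 31100) + B(108, p(-8)) = (-14090 - 31100) + 0 = -45190 + 0 = -45190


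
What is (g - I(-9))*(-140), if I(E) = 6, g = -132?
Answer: 19320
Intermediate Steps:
(g - I(-9))*(-140) = (-132 - 1*6)*(-140) = (-132 - 6)*(-140) = -138*(-140) = 19320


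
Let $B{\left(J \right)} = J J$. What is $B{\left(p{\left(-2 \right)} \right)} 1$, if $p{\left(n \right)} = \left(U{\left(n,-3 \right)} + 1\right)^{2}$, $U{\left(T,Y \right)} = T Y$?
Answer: $2401$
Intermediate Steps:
$p{\left(n \right)} = \left(1 - 3 n\right)^{2}$ ($p{\left(n \right)} = \left(n \left(-3\right) + 1\right)^{2} = \left(- 3 n + 1\right)^{2} = \left(1 - 3 n\right)^{2}$)
$B{\left(J \right)} = J^{2}$
$B{\left(p{\left(-2 \right)} \right)} 1 = \left(\left(1 - -6\right)^{2}\right)^{2} \cdot 1 = \left(\left(1 + 6\right)^{2}\right)^{2} \cdot 1 = \left(7^{2}\right)^{2} \cdot 1 = 49^{2} \cdot 1 = 2401 \cdot 1 = 2401$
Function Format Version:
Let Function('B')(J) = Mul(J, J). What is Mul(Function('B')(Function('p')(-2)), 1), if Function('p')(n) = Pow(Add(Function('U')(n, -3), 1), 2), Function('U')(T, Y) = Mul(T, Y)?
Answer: 2401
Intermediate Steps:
Function('p')(n) = Pow(Add(1, Mul(-3, n)), 2) (Function('p')(n) = Pow(Add(Mul(n, -3), 1), 2) = Pow(Add(Mul(-3, n), 1), 2) = Pow(Add(1, Mul(-3, n)), 2))
Function('B')(J) = Pow(J, 2)
Mul(Function('B')(Function('p')(-2)), 1) = Mul(Pow(Pow(Add(1, Mul(-3, -2)), 2), 2), 1) = Mul(Pow(Pow(Add(1, 6), 2), 2), 1) = Mul(Pow(Pow(7, 2), 2), 1) = Mul(Pow(49, 2), 1) = Mul(2401, 1) = 2401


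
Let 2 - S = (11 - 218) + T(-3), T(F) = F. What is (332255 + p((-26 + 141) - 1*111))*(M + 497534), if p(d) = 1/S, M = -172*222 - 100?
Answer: 16174339757125/106 ≈ 1.5259e+11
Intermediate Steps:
M = -38284 (M = -38184 - 100 = -38284)
S = 212 (S = 2 - ((11 - 218) - 3) = 2 - (-207 - 3) = 2 - 1*(-210) = 2 + 210 = 212)
p(d) = 1/212
(332255 + p((-26 + 141) - 1*111))*(M + 497534) = (332255 + 1/212)*(-38284 + 497534) = (70438061/212)*459250 = 16174339757125/106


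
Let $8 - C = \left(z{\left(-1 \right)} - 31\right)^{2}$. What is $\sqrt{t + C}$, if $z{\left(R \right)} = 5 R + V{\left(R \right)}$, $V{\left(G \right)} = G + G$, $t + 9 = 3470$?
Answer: $45$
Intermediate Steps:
$t = 3461$ ($t = -9 + 3470 = 3461$)
$V{\left(G \right)} = 2 G$
$z{\left(R \right)} = 7 R$ ($z{\left(R \right)} = 5 R + 2 R = 7 R$)
$C = -1436$ ($C = 8 - \left(7 \left(-1\right) - 31\right)^{2} = 8 - \left(-7 - 31\right)^{2} = 8 - \left(-38\right)^{2} = 8 - 1444 = -1436$)
$\sqrt{t + C} = \sqrt{3461 - 1436} = \sqrt{2025} = 45$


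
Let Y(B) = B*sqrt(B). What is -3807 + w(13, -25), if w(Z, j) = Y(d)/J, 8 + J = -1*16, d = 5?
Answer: -3807 - 5*sqrt(5)/24 ≈ -3807.5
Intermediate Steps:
Y(B) = B**(3/2)
J = -24 (J = -8 - 1*16 = -8 - 16 = -24)
w(Z, j) = -5*sqrt(5)/24 (w(Z, j) = 5**(3/2)/(-24) = (5*sqrt(5))*(-1/24) = -5*sqrt(5)/24)
-3807 + w(13, -25) = -3807 - 5*sqrt(5)/24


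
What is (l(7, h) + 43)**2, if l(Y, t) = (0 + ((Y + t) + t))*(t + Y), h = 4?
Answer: 43264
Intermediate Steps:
l(Y, t) = (Y + t)*(Y + 2*t) (l(Y, t) = (0 + (Y + 2*t))*(Y + t) = (Y + 2*t)*(Y + t) = (Y + t)*(Y + 2*t))
(l(7, h) + 43)**2 = ((7**2 + 2*4**2 + 3*7*4) + 43)**2 = ((49 + 2*16 + 84) + 43)**2 = ((49 + 32 + 84) + 43)**2 = (165 + 43)**2 = 208**2 = 43264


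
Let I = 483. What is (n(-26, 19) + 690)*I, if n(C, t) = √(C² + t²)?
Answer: 333270 + 483*√1037 ≈ 3.4882e+5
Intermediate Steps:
(n(-26, 19) + 690)*I = (√((-26)² + 19²) + 690)*483 = (√(676 + 361) + 690)*483 = (√1037 + 690)*483 = (690 + √1037)*483 = 333270 + 483*√1037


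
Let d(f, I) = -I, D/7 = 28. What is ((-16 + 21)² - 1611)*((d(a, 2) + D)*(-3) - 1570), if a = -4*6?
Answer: 3413072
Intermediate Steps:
a = -24
D = 196 (D = 7*28 = 196)
((-16 + 21)² - 1611)*((d(a, 2) + D)*(-3) - 1570) = ((-16 + 21)² - 1611)*((-1*2 + 196)*(-3) - 1570) = (5² - 1611)*((-2 + 196)*(-3) - 1570) = (25 - 1611)*(194*(-3) - 1570) = -1586*(-582 - 1570) = -1586*(-2152) = 3413072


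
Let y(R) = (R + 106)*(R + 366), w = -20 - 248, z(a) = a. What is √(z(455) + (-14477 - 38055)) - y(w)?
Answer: 15876 + I*√52077 ≈ 15876.0 + 228.2*I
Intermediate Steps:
w = -268
y(R) = (106 + R)*(366 + R)
√(z(455) + (-14477 - 38055)) - y(w) = √(455 + (-14477 - 38055)) - (38796 + (-268)² + 472*(-268)) = √(455 - 52532) - (38796 + 71824 - 126496) = √(-52077) - 1*(-15876) = I*√52077 + 15876 = 15876 + I*√52077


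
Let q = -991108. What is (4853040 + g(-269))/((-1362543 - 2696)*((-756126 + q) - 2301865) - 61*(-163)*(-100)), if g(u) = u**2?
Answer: 4925401/5527986875361 ≈ 8.9099e-7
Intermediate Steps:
(4853040 + g(-269))/((-1362543 - 2696)*((-756126 + q) - 2301865) - 61*(-163)*(-100)) = (4853040 + (-269)**2)/((-1362543 - 2696)*((-756126 - 991108) - 2301865) - 61*(-163)*(-100)) = (4853040 + 72361)/(-1365239*(-1747234 - 2301865) + 9943*(-100)) = 4925401/(-1365239*(-4049099) - 994300) = 4925401/(5527987869661 - 994300) = 4925401/5527986875361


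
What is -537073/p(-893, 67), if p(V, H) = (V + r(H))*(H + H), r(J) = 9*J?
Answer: 537073/38860 ≈ 13.821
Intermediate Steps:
p(V, H) = 2*H*(V + 9*H) (p(V, H) = (V + 9*H)*(H + H) = (V + 9*H)*(2*H) = 2*H*(V + 9*H))
-537073/p(-893, 67) = -537073*1/(134*(-893 + 9*67)) = -537073*1/(134*(-893 + 603)) = -537073/(2*67*(-290)) = -537073/(-38860) = -537073*(-1/38860) = 537073/38860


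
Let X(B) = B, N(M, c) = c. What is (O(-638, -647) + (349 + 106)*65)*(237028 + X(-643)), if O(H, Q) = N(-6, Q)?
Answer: 6838145280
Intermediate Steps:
O(H, Q) = Q
(O(-638, -647) + (349 + 106)*65)*(237028 + X(-643)) = (-647 + (349 + 106)*65)*(237028 - 643) = (-647 + 455*65)*236385 = (-647 + 29575)*236385 = 28928*236385 = 6838145280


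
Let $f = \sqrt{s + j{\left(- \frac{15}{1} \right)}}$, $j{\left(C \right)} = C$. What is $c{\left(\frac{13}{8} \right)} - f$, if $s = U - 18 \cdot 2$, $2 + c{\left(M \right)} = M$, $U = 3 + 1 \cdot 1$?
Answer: $- \frac{3}{8} - i \sqrt{47} \approx -0.375 - 6.8557 i$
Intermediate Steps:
$U = 4$ ($U = 3 + 1 = 4$)
$c{\left(M \right)} = -2 + M$
$s = -32$ ($s = 4 - 18 \cdot 2 = 4 - 36 = -32$)
$f = i \sqrt{47}$ ($f = \sqrt{-32 - \frac{15}{1}} = \sqrt{-32 - 15} = \sqrt{-47} = i \sqrt{47} \approx 6.8557 i$)
$c{\left(\frac{13}{8} \right)} - f = \left(-2 + \frac{13}{8}\right) - i \sqrt{47} = - \frac{3}{8} - i \sqrt{47}$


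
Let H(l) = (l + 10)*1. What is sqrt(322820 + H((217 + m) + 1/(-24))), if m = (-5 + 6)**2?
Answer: sqrt(46518906)/12 ≈ 568.37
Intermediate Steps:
m = 1 (m = 1**2 = 1)
H(l) = 10 + l (H(l) = (10 + l)*1 = 10 + l)
sqrt(322820 + H((217 + m) + 1/(-24))) = sqrt(322820 + (10 + ((217 + 1) + 1/(-24)))) = sqrt(322820 + (10 + (218 - 1/24))) = sqrt(322820 + (10 + 5231/24)) = sqrt(322820 + 5471/24) = sqrt(7753151/24) = sqrt(46518906)/12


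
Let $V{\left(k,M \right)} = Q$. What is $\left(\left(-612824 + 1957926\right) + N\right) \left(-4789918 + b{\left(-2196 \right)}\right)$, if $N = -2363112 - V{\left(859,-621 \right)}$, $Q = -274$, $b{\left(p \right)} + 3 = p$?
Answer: $4877109987112$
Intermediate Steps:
$b{\left(p \right)} = -3 + p$
$V{\left(k,M \right)} = -274$
$N = -2362838$ ($N = -2363112 - -274 = -2363112 + 274 = -2362838$)
$\left(\left(-612824 + 1957926\right) + N\right) \left(-4789918 + b{\left(-2196 \right)}\right) = \left(\left(-612824 + 1957926\right) - 2362838\right) \left(-4789918 - 2199\right) = \left(1345102 - 2362838\right) \left(-4789918 - 2199\right) = \left(-1017736\right) \left(-4792117\right) = 4877109987112$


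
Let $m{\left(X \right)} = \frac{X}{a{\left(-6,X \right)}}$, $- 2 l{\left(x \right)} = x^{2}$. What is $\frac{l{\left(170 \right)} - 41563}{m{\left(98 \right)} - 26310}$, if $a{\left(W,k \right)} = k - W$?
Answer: $\frac{2912676}{1368071} \approx 2.129$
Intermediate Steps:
$l{\left(x \right)} = - \frac{x^{2}}{2}$
$m{\left(X \right)} = \frac{X}{6 + X}$ ($m{\left(X \right)} = \frac{X}{X - -6} = \frac{X}{X + 6} = \frac{X}{6 + X}$)
$\frac{l{\left(170 \right)} - 41563}{m{\left(98 \right)} - 26310} = \frac{- \frac{170^{2}}{2} - 41563}{\frac{98}{6 + 98} - 26310} = \frac{\left(- \frac{1}{2}\right) 28900 - 41563}{\frac{98}{104} - 26310} = \frac{-14450 - 41563}{98 \cdot \frac{1}{104} - 26310} = - \frac{56013}{\frac{49}{52} - 26310} = - \frac{56013}{- \frac{1368071}{52}} = \left(-56013\right) \left(- \frac{52}{1368071}\right) = \frac{2912676}{1368071}$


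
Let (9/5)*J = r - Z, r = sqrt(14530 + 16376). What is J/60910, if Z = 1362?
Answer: -227/18273 + sqrt(3434)/36546 ≈ -0.010819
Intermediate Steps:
r = 3*sqrt(3434) (r = sqrt(30906) = 3*sqrt(3434) ≈ 175.80)
J = -2270/3 + 5*sqrt(3434)/3 (J = 5*(3*sqrt(3434) - 1*1362)/9 = 5*(3*sqrt(3434) - 1362)/9 = 5*(-1362 + 3*sqrt(3434))/9 = -2270/3 + 5*sqrt(3434)/3 ≈ -659.00)
J/60910 = (-2270/3 + 5*sqrt(3434)/3)/60910 = (-2270/3 + 5*sqrt(3434)/3)*(1/60910) = -227/18273 + sqrt(3434)/36546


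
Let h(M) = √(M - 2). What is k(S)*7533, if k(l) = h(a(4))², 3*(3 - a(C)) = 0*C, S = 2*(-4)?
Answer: 7533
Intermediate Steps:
S = -8
a(C) = 3 (a(C) = 3 - 0*C = 3 - ⅓*0 = 3 + 0 = 3)
h(M) = √(-2 + M)
k(l) = 1 (k(l) = (√(-2 + 3))² = (√1)² = 1² = 1)
k(S)*7533 = 1*7533 = 7533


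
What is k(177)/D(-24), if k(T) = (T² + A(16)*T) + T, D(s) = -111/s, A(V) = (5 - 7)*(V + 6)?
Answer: 189744/37 ≈ 5128.2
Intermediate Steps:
A(V) = -12 - 2*V (A(V) = -2*(6 + V) = -12 - 2*V)
k(T) = T² - 43*T (k(T) = (T² + (-12 - 2*16)*T) + T = (T² + (-12 - 32)*T) + T = (T² - 44*T) + T = T² - 43*T)
k(177)/D(-24) = (177*(-43 + 177))/((-111/(-24))) = (177*134)/((-111*(-1/24))) = 23718/(37/8) = 23718*(8/37) = 189744/37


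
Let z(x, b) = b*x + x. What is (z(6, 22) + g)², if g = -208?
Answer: 4900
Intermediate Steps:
z(x, b) = x + b*x
(z(6, 22) + g)² = (6*(1 + 22) - 208)² = (6*23 - 208)² = (138 - 208)² = (-70)² = 4900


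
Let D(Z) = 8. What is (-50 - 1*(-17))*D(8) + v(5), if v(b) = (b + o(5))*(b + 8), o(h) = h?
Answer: -134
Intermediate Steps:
v(b) = (5 + b)*(8 + b) (v(b) = (b + 5)*(b + 8) = (5 + b)*(8 + b))
(-50 - 1*(-17))*D(8) + v(5) = (-50 - 1*(-17))*8 + (40 + 5**2 + 13*5) = (-50 + 17)*8 + (40 + 25 + 65) = -33*8 + 130 = -264 + 130 = -134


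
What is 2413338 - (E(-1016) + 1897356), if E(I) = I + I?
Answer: 518014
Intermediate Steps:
E(I) = 2*I
2413338 - (E(-1016) + 1897356) = 2413338 - (2*(-1016) + 1897356) = 2413338 - (-2032 + 1897356) = 2413338 - 1*1895324 = 2413338 - 1895324 = 518014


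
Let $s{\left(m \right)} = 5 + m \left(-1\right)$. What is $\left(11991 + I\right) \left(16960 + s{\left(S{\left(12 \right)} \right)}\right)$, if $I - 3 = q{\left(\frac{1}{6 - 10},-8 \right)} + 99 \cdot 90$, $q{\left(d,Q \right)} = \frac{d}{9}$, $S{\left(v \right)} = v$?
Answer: $\frac{4252620493}{12} \approx 3.5438 \cdot 10^{8}$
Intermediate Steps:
$q{\left(d,Q \right)} = \frac{d}{9}$ ($q{\left(d,Q \right)} = d \frac{1}{9} = \frac{d}{9}$)
$s{\left(m \right)} = 5 - m$
$I = \frac{320867}{36}$ ($I = 3 + \left(\frac{1}{9 \left(6 - 10\right)} + 99 \cdot 90\right) = 3 + \left(\frac{1}{9 \left(-4\right)} + 8910\right) = 3 + \left(\frac{1}{9} \left(- \frac{1}{4}\right) + 8910\right) = 3 + \left(- \frac{1}{36} + 8910\right) = 3 + \frac{320759}{36} = \frac{320867}{36} \approx 8913.0$)
$\left(11991 + I\right) \left(16960 + s{\left(S{\left(12 \right)} \right)}\right) = \left(11991 + \frac{320867}{36}\right) \left(16960 + \left(5 - 12\right)\right) = \frac{752543 \left(16960 + \left(5 - 12\right)\right)}{36} = \frac{752543 \left(16960 - 7\right)}{36} = \frac{752543}{36} \cdot 16953 = \frac{4252620493}{12}$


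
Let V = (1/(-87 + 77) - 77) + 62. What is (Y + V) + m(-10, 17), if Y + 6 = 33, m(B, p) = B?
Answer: 19/10 ≈ 1.9000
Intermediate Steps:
V = -151/10 (V = (1/(-10) - 77) + 62 = (-⅒ - 77) + 62 = -771/10 + 62 = -151/10 ≈ -15.100)
Y = 27 (Y = -6 + 33 = 27)
(Y + V) + m(-10, 17) = (27 - 151/10) - 10 = 119/10 - 10 = 19/10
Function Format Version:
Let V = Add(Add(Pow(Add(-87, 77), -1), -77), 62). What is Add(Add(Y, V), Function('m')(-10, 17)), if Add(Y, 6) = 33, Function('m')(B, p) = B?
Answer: Rational(19, 10) ≈ 1.9000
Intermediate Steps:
V = Rational(-151, 10) (V = Add(Add(Pow(-10, -1), -77), 62) = Add(Add(Rational(-1, 10), -77), 62) = Add(Rational(-771, 10), 62) = Rational(-151, 10) ≈ -15.100)
Y = 27 (Y = Add(-6, 33) = 27)
Add(Add(Y, V), Function('m')(-10, 17)) = Add(Add(27, Rational(-151, 10)), -10) = Add(Rational(119, 10), -10) = Rational(19, 10)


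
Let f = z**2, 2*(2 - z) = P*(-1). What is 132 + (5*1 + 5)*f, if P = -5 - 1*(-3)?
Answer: 142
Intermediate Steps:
P = -2 (P = -5 + 3 = -2)
z = 1 (z = 2 - (-1)*(-1) = 2 - 1/2*2 = 2 - 1 = 1)
f = 1 (f = 1**2 = 1)
132 + (5*1 + 5)*f = 132 + (5*1 + 5)*1 = 132 + (5 + 5)*1 = 132 + 10*1 = 132 + 10 = 142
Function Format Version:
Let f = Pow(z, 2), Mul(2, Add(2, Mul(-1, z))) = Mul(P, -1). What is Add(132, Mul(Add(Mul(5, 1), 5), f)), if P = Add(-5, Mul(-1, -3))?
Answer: 142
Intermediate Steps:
P = -2 (P = Add(-5, 3) = -2)
z = 1 (z = Add(2, Mul(Rational(-1, 2), Mul(-2, -1))) = Add(2, Mul(Rational(-1, 2), 2)) = Add(2, -1) = 1)
f = 1 (f = Pow(1, 2) = 1)
Add(132, Mul(Add(Mul(5, 1), 5), f)) = Add(132, Mul(Add(Mul(5, 1), 5), 1)) = Add(132, Mul(Add(5, 5), 1)) = Add(132, Mul(10, 1)) = Add(132, 10) = 142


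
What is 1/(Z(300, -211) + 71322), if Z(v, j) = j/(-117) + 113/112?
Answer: 13104/934640341 ≈ 1.4020e-5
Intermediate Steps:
Z(v, j) = 113/112 - j/117 (Z(v, j) = j*(-1/117) + 113*(1/112) = -j/117 + 113/112 = 113/112 - j/117)
1/(Z(300, -211) + 71322) = 1/((113/112 - 1/117*(-211)) + 71322) = 1/((113/112 + 211/117) + 71322) = 1/(36853/13104 + 71322) = 1/(934640341/13104) = 13104/934640341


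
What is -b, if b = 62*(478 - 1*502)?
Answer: 1488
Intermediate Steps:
b = -1488 (b = 62*(478 - 502) = 62*(-24) = -1488)
-b = -1*(-1488) = 1488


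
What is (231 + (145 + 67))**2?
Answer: 196249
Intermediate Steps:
(231 + (145 + 67))**2 = (231 + 212)**2 = 443**2 = 196249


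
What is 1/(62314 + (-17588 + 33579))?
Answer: 1/78305 ≈ 1.2771e-5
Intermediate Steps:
1/(62314 + (-17588 + 33579)) = 1/(62314 + 15991) = 1/78305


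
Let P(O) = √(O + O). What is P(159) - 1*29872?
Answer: -29872 + √318 ≈ -29854.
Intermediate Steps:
P(O) = √2*√O (P(O) = √(2*O) = √2*√O)
P(159) - 1*29872 = √2*√159 - 1*29872 = √318 - 29872 = -29872 + √318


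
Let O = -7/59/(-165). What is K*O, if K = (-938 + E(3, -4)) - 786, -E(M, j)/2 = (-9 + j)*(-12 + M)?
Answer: -1246/885 ≈ -1.4079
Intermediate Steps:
E(M, j) = -2*(-12 + M)*(-9 + j) (E(M, j) = -2*(-9 + j)*(-12 + M) = -2*(-12 + M)*(-9 + j))
K = -1958 (K = (-938 + (-216 + 18*3 + 24*(-4) - 2*3*(-4))) - 786 = (-938 + (-216 + 54 - 96 + 24)) - 786 = (-938 - 234) - 786 = -1172 - 786 = -1958)
O = 7/9735 (O = -7*1/59*(-1/165) = -7/59*(-1/165) = 7/9735 ≈ 0.00071905)
K*O = -1958*7/9735 = -1246/885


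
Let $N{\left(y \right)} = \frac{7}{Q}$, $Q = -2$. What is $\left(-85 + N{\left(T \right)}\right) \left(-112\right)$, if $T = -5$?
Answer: $9912$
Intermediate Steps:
$N{\left(y \right)} = - \frac{7}{2}$ ($N{\left(y \right)} = \frac{7}{-2} = 7 \left(- \frac{1}{2}\right) = - \frac{7}{2}$)
$\left(-85 + N{\left(T \right)}\right) \left(-112\right) = \left(-85 - \frac{7}{2}\right) \left(-112\right) = \left(- \frac{177}{2}\right) \left(-112\right) = 9912$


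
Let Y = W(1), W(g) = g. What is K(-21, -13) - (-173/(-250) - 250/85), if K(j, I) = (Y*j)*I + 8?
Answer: 1203809/4250 ≈ 283.25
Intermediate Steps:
Y = 1
K(j, I) = 8 + I*j (K(j, I) = (1*j)*I + 8 = j*I + 8 = I*j + 8 = 8 + I*j)
K(-21, -13) - (-173/(-250) - 250/85) = (8 - 13*(-21)) - (-173/(-250) - 250/85) = (8 + 273) - (-173*(-1/250) - 250*1/85) = 281 - (173/250 - 50/17) = 281 - 1*(-9559/4250) = 281 + 9559/4250 = 1203809/4250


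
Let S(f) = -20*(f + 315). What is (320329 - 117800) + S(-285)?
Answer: 201929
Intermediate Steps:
S(f) = -6300 - 20*f (S(f) = -20*(315 + f) = -6300 - 20*f)
(320329 - 117800) + S(-285) = (320329 - 117800) + (-6300 - 20*(-285)) = 202529 + (-6300 + 5700) = 202529 - 600 = 201929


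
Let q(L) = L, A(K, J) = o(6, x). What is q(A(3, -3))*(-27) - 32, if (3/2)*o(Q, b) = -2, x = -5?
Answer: 4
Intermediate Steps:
o(Q, b) = -4/3 (o(Q, b) = (2/3)*(-2) = -4/3)
A(K, J) = -4/3
q(A(3, -3))*(-27) - 32 = -4/3*(-27) - 32 = 36 - 32 = 4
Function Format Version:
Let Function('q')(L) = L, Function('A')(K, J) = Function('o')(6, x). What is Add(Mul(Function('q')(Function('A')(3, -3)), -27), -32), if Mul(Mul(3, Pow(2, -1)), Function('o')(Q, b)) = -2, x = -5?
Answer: 4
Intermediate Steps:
Function('o')(Q, b) = Rational(-4, 3) (Function('o')(Q, b) = Mul(Rational(2, 3), -2) = Rational(-4, 3))
Function('A')(K, J) = Rational(-4, 3)
Add(Mul(Function('q')(Function('A')(3, -3)), -27), -32) = Add(Mul(Rational(-4, 3), -27), -32) = Add(36, -32) = 4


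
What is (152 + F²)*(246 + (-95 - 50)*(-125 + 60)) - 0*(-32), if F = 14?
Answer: 3365508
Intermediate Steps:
(152 + F²)*(246 + (-95 - 50)*(-125 + 60)) - 0*(-32) = (152 + 14²)*(246 + (-95 - 50)*(-125 + 60)) - 0*(-32) = (152 + 196)*(246 - 145*(-65)) - 1*0 = 348*(246 + 9425) + 0 = 348*9671 + 0 = 3365508 + 0 = 3365508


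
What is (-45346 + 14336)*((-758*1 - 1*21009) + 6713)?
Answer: 466824540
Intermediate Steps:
(-45346 + 14336)*((-758*1 - 1*21009) + 6713) = -31010*((-758 - 21009) + 6713) = -31010*(-21767 + 6713) = -31010*(-15054) = 466824540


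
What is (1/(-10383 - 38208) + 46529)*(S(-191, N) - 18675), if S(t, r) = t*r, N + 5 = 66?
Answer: -68563769487988/48591 ≈ -1.4110e+9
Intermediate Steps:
N = 61 (N = -5 + 66 = 61)
S(t, r) = r*t
(1/(-10383 - 38208) + 46529)*(S(-191, N) - 18675) = (1/(-10383 - 38208) + 46529)*(61*(-191) - 18675) = (1/(-48591) + 46529)*(-11651 - 18675) = (-1/48591 + 46529)*(-30326) = (2260890638/48591)*(-30326) = -68563769487988/48591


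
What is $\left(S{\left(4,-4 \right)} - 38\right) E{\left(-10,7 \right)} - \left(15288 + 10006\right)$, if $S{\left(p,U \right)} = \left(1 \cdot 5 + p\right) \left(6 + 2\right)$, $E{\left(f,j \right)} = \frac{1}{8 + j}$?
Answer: $- \frac{379376}{15} \approx -25292.0$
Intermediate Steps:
$S{\left(p,U \right)} = 40 + 8 p$ ($S{\left(p,U \right)} = \left(5 + p\right) 8 = 40 + 8 p$)
$\left(S{\left(4,-4 \right)} - 38\right) E{\left(-10,7 \right)} - \left(15288 + 10006\right) = \frac{\left(40 + 8 \cdot 4\right) - 38}{8 + 7} - \left(15288 + 10006\right) = \frac{\left(40 + 32\right) - 38}{15} - 25294 = \left(72 - 38\right) \frac{1}{15} - 25294 = 34 \cdot \frac{1}{15} - 25294 = \frac{34}{15} - 25294 = - \frac{379376}{15}$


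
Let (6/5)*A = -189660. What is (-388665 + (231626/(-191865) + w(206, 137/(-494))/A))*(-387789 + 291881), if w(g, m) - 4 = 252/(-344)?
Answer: 4860605015719278349721/130394331975 ≈ 3.7276e+10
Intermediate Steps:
A = -158050 (A = (5/6)*(-189660) = -158050)
w(g, m) = 281/86 (w(g, m) = 4 + 252/(-344) = 4 + 252*(-1/344) = 4 - 63/86 = 281/86)
(-388665 + (231626/(-191865) + w(206, 137/(-494))/A))*(-387789 + 291881) = (-388665 + (231626/(-191865) + (281/86)/(-158050)))*(-387789 + 291881) = (-388665 + (231626*(-1/191865) + (281/86)*(-1/158050)))*(-95908) = (-388665 + (-231626/191865 - 281/13592300))*(-95908) = (-388665 - 629676798773/521577327900)*(-95908) = -202719481825052273/521577327900*(-95908) = 4860605015719278349721/130394331975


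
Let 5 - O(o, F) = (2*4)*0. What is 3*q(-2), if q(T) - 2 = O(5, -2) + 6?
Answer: 39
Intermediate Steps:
O(o, F) = 5 (O(o, F) = 5 - 2*4*0 = 5 - 8*0 = 5 - 1*0 = 5 + 0 = 5)
q(T) = 13 (q(T) = 2 + (5 + 6) = 2 + 11 = 13)
3*q(-2) = 3*13 = 39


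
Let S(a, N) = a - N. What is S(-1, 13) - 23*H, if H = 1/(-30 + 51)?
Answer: -317/21 ≈ -15.095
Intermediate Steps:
H = 1/21 ≈ 0.047619
S(-1, 13) - 23*H = (-1 - 1*13) - 23*1/21 = (-1 - 13) - 23/21 = -14 - 23/21 = -317/21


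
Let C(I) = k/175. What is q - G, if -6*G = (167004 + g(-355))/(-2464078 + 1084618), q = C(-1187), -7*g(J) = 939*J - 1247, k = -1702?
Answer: -706231801/72421650 ≈ -9.7517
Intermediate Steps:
g(J) = 1247/7 - 939*J/7 (g(J) = -(939*J - 1247)/7 = -(-1247 + 939*J)/7 = 1247/7 - 939*J/7)
C(I) = -1702/175
q = -1702/175 ≈ -9.7257
G = 75181/2896866 (G = -(167004 + (1247/7 - 939/7*(-355)))/(6*(-2464078 + 1084618)) = -(167004 + (1247/7 + 333345/7))/(6*(-1379460)) = -(167004 + 334592/7)*(-1)/(6*1379460) = -751810*(-1)/(21*1379460) = -1/6*(-75181/482811) = 75181/2896866 ≈ 0.025953)
q - G = -1702/175 - 1*75181/2896866 = -1702/175 - 75181/2896866 = -706231801/72421650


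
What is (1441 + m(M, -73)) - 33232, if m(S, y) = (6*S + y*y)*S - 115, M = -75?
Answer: -397831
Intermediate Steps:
m(S, y) = -115 + S*(y² + 6*S) (m(S, y) = (6*S + y²)*S - 115 = (y² + 6*S)*S - 115 = S*(y² + 6*S) - 115 = -115 + S*(y² + 6*S))
(1441 + m(M, -73)) - 33232 = (1441 + (-115 + 6*(-75)² - 75*(-73)²)) - 33232 = (1441 + (-115 + 6*5625 - 75*5329)) - 33232 = (1441 + (-115 + 33750 - 399675)) - 33232 = (1441 - 366040) - 33232 = -364599 - 33232 = -397831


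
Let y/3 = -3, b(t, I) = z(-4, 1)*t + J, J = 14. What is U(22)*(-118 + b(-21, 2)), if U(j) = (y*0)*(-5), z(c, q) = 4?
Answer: 0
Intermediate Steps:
b(t, I) = 14 + 4*t (b(t, I) = 4*t + 14 = 14 + 4*t)
y = -9 (y = 3*(-3) = -9)
U(j) = 0 (U(j) = -9*0*(-5) = 0*(-5) = 0)
U(22)*(-118 + b(-21, 2)) = 0*(-118 + (14 + 4*(-21))) = 0*(-118 + (14 - 84)) = 0*(-118 - 70) = 0*(-188) = 0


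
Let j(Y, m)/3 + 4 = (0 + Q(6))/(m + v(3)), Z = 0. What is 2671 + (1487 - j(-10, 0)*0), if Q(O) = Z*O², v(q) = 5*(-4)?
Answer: 4158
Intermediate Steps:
v(q) = -20
Q(O) = 0 (Q(O) = 0*O² = 0)
j(Y, m) = -12 (j(Y, m) = -12 + 3*((0 + 0)/(m - 20)) = -12 + 3*(0/(-20 + m)) = -12 + 3*0 = -12 + 0 = -12)
2671 + (1487 - j(-10, 0)*0) = 2671 + (1487 - (-12)*0) = 2671 + (1487 - 1*0) = 2671 + (1487 + 0) = 2671 + 1487 = 4158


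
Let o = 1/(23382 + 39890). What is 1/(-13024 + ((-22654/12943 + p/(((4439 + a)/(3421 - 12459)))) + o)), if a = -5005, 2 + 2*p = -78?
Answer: -231757047368/3166839118935227 ≈ -7.3182e-5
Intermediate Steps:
p = -40 (p = -1 + (½)*(-78) = -1 - 39 = -40)
o = 1/63272 ≈ 1.5805e-5
1/(-13024 + ((-22654/12943 + p/(((4439 + a)/(3421 - 12459)))) + o)) = 1/(-13024 + ((-22654/12943 - 40*(3421 - 12459)/(4439 - 5005)) + 1/63272)) = 1/(-13024 + ((-22654*1/12943 - 40/((-566/(-9038)))) + 1/63272)) = 1/(-13024 + ((-22654/12943 - 40/((-566*(-1/9038)))) + 1/63272)) = 1/(-13024 + ((-22654/12943 - 40/283/4519) + 1/63272)) = 1/(-13024 + ((-22654/12943 - 40*4519/283) + 1/63272)) = 1/(-13024 + ((-22654/12943 - 180760/283) + 1/63272)) = 1/(-13024 + (-2345987762/3662869 + 1/63272)) = 1/(-13024 - 148435334014395/231757047368) = 1/(-3166839118935227/231757047368) = -231757047368/3166839118935227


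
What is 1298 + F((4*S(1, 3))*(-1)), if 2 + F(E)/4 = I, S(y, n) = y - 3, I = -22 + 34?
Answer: 1338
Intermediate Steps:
I = 12
S(y, n) = -3 + y
F(E) = 40 (F(E) = -8 + 4*12 = -8 + 48 = 40)
1298 + F((4*S(1, 3))*(-1)) = 1298 + 40 = 1338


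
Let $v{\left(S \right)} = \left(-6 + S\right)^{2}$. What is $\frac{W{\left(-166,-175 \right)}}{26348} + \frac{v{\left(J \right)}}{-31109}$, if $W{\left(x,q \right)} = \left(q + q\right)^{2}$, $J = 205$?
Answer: $\frac{98837334}{29273569} \approx 3.3763$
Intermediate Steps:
$W{\left(x,q \right)} = 4 q^{2}$ ($W{\left(x,q \right)} = \left(2 q\right)^{2} = 4 q^{2}$)
$\frac{W{\left(-166,-175 \right)}}{26348} + \frac{v{\left(J \right)}}{-31109} = \frac{4 \left(-175\right)^{2}}{26348} + \frac{\left(-6 + 205\right)^{2}}{-31109} = 4 \cdot 30625 \cdot \frac{1}{26348} + 199^{2} \left(- \frac{1}{31109}\right) = 122500 \cdot \frac{1}{26348} + 39601 \left(- \frac{1}{31109}\right) = \frac{4375}{941} - \frac{39601}{31109} = \frac{98837334}{29273569}$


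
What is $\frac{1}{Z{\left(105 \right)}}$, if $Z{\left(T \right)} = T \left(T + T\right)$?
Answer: $\frac{1}{22050} \approx 4.5351 \cdot 10^{-5}$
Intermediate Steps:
$Z{\left(T \right)} = 2 T^{2}$ ($Z{\left(T \right)} = T 2 T = 2 T^{2}$)
$\frac{1}{Z{\left(105 \right)}} = \frac{1}{2 \cdot 105^{2}} = \frac{1}{2 \cdot 11025} = \frac{1}{22050}$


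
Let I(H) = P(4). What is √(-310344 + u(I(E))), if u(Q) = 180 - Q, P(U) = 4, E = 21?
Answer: 2*I*√77542 ≈ 556.93*I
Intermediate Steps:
I(H) = 4
√(-310344 + u(I(E))) = √(-310344 + (180 - 1*4)) = √(-310344 + (180 - 4)) = √(-310344 + 176) = √(-310168) = 2*I*√77542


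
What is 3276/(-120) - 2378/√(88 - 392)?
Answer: -273/10 + 1189*I*√19/38 ≈ -27.3 + 136.39*I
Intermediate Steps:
3276/(-120) - 2378/√(88 - 392) = 3276*(-1/120) - 2378*(-I*√19/76) = -273/10 - 2378*(-I*√19/76) = -273/10 - (-1189)*I*√19/38 = -273/10 + 1189*I*√19/38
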